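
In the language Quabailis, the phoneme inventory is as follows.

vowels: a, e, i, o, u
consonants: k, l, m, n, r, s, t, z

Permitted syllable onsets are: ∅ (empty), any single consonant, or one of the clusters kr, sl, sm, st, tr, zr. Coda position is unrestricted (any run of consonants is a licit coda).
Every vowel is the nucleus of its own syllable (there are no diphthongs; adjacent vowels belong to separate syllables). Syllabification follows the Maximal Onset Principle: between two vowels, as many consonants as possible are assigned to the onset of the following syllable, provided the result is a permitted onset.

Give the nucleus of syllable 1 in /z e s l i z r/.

e

Nuclei (vowels): e, i → 2 syllables.
The first nucleus (vowel 1 from the left) is /e/.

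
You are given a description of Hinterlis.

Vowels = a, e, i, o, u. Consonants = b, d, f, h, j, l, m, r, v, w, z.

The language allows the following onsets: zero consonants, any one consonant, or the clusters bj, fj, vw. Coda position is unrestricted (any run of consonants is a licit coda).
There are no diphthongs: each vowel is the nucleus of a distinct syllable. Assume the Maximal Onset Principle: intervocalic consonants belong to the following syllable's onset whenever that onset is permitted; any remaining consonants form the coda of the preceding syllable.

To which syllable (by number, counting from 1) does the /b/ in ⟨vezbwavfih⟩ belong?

1

The vowels are e, a, i — 3 nuclei, so 3 syllables.
σ1/σ2 boundary: /zbw/ splits as /zb/ + /w/ (/w/ is the longest suffix that is a licit onset).
σ2/σ3 boundary: cluster /vf/ — the longest permitted-onset suffix is /f/; onset = /f/, preceding coda = /v/.
So the parse is vezb.wav.fih.
The /b/ is in the coda of syllable 1 (/vezb/).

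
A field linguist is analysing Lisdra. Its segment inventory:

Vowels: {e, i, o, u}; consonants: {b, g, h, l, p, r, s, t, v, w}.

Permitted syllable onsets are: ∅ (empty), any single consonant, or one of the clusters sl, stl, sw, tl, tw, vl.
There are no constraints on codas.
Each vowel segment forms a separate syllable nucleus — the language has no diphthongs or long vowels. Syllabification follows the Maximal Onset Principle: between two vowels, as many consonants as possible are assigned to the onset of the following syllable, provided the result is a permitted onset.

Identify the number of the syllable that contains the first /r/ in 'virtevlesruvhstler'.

The vowels are i, e, e, u, e — 5 nuclei, so 5 syllables.
Between /i/ (V1) and /e/ (V2): cluster /rt/ — the longest permitted-onset suffix is /t/; onset = /t/, preceding coda = /r/.
Between /e/ (V2) and /e/ (V3): cluster /vl/ — /vl/ is itself a permitted onset, so the whole cluster goes right; preceding coda = ∅.
Between /e/ (V3) and /u/ (V4): /sr/ — longest licit onset from the right is /r/, leaving /s/ as coda.
Between /u/ (V4) and /e/ (V5): /vhstl/ — longest licit onset from the right is /stl/, leaving /vh/ as coda.
Result: vir.te.vles.ruvh.stler.
The first /r/ is in the coda of syllable 1 (/vir/).

1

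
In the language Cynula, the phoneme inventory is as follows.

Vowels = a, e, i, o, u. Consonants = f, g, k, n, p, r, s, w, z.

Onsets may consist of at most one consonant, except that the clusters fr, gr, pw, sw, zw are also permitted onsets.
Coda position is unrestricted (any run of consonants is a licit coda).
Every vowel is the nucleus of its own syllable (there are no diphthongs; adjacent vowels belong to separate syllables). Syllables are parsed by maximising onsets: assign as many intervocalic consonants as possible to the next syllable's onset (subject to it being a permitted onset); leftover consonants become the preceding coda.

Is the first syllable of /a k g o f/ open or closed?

closed

Nuclei (vowels): a, o → 2 syllables.
/a…o/ gap (V1→V2): /kg/ splits as /k/ + /g/ (/g/ is the longest suffix that is a licit onset).
Putting it together: ak.gof.
Syllable 1 is /ak/ with coda /k/, so it is closed.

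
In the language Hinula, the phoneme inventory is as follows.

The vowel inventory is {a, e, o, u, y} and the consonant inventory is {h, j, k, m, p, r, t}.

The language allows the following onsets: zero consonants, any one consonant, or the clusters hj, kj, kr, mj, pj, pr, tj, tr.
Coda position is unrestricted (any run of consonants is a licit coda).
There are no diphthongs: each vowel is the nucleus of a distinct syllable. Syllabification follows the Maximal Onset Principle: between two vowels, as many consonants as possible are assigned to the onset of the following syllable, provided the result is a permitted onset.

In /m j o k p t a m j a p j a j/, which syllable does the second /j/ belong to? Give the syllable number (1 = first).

3

The vowels are o, a, a, a — 4 nuclei, so 4 syllables.
σ1/σ2 boundary: /kpt/; trying suffixes from longest down, /t/ is the first permitted one, so coda /kp/ | onset /t/.
σ2/σ3 boundary: /mj/ — entire cluster is a permitted onset → onset /mj/, coda ∅.
σ3/σ4 boundary: cluster /pj/ — /pj/ is itself a permitted onset, so the whole cluster goes right; preceding coda = ∅.
Putting it together: mjokp.ta.mja.pjaj.
The second /j/ is in the onset of syllable 3 (/mja/).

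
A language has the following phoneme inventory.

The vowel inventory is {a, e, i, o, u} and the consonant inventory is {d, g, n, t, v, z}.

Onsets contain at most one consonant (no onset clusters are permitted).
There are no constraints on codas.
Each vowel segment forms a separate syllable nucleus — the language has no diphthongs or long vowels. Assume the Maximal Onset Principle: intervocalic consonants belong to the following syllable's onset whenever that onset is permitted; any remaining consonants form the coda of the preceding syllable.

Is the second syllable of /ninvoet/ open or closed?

open

The vowels are i, o, e — 3 nuclei, so 3 syllables.
Between /i/ (V1) and /o/ (V2): /nv/ — longest licit onset from the right is /v/, leaving /n/ as coda.
Between /o/ (V2) and /e/ (V3): nothing intervenes; syllable break is V.V.
Result: nin.vo.et.
Syllable 2 is /vo/; it ends in its nucleus with no coda, so it is open.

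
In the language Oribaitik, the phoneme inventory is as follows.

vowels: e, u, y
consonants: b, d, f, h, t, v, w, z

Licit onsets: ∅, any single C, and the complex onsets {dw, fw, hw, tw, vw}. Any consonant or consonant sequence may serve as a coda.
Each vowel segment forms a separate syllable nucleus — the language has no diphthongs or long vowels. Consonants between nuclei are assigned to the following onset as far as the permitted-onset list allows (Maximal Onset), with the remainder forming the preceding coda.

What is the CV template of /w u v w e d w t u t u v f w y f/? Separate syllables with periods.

Nuclei (vowels): u, e, u, u, y → 5 syllables.
Between /u/ (V1) and /e/ (V2): cluster /vw/ — /vw/ is itself a permitted onset, so the whole cluster goes right; preceding coda = ∅.
Between /e/ (V2) and /u/ (V3): /dwt/; trying suffixes from longest down, /t/ is the first permitted one, so coda /dw/ | onset /t/.
Between /u/ (V3) and /u/ (V4): /t/ → onset of the next syllable (single consonants are always licit onsets).
Between /u/ (V4) and /y/ (V5): /vfw/ splits as /v/ + /fw/ (/fw/ is the longest suffix that is a licit onset).
So the parse is wu.vwedw.tu.tuv.fwyf.
Mapping each syllable to C/V: /wu/ → CV, /vwedw/ → CCVCC, /tu/ → CV, /tuv/ → CVC, /fwyf/ → CCVC.

CV.CCVCC.CV.CVC.CCVC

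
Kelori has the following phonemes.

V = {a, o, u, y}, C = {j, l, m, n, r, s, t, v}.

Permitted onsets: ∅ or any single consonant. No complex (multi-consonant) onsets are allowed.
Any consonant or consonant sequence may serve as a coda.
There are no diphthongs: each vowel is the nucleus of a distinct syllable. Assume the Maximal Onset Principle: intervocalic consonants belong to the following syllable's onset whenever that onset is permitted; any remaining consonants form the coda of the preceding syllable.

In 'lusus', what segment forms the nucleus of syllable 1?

u

Vowels present: u, u; each is a nucleus, giving 2 syllables.
The first nucleus (vowel 1 from the left) is /u/.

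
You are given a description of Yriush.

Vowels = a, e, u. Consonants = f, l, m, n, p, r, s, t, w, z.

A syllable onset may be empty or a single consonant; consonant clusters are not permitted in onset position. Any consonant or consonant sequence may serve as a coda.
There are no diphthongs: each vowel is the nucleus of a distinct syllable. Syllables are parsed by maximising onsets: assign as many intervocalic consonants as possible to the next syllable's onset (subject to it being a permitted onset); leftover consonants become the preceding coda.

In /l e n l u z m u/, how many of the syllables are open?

The vowels are e, u, u — 3 nuclei, so 3 syllables.
/e…u/ gap (V1→V2): /nl/; trying suffixes from longest down, /l/ is the first permitted one, so coda /n/ | onset /l/.
/u…u/ gap (V2→V3): /zm/ splits as /z/ + /m/ (/m/ is the longest suffix that is a licit onset).
Putting it together: len.luz.mu.
Classifying each syllable: /len/ (closed), /luz/ (closed), /mu/ (open).
Open syllables: 1.

1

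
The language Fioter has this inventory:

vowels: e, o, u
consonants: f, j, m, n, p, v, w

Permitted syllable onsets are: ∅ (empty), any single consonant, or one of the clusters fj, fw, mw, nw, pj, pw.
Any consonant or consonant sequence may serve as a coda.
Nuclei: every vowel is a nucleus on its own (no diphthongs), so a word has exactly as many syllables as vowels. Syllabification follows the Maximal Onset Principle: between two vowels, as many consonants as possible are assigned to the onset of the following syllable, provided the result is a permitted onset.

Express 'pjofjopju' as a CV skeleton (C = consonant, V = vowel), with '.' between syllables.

Nuclei (vowels): o, o, u → 3 syllables.
σ1/σ2 boundary: /fj/ is a licit onset in full, so it all attaches to the next syllable.
σ2/σ3 boundary: /pj/ is a licit onset in full, so it all attaches to the next syllable.
Putting it together: pjo.fjo.pju.
Mapping each syllable to C/V: /pjo/ → CCV, /fjo/ → CCV, /pju/ → CCV.

CCV.CCV.CCV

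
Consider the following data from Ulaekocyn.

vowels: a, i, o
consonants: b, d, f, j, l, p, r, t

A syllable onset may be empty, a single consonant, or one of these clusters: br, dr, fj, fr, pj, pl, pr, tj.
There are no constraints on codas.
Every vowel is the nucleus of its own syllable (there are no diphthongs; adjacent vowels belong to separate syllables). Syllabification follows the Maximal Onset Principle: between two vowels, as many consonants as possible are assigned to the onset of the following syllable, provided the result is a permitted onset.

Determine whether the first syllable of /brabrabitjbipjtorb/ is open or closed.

Nuclei (vowels): a, a, i, i, o → 5 syllables.
Between /a/ (V1) and /a/ (V2): cluster /br/ — /br/ is itself a permitted onset, so the whole cluster goes right; preceding coda = ∅.
Between /a/ (V2) and /i/ (V3): /b/ is a single consonant, so it becomes the next onset.
Between /i/ (V3) and /i/ (V4): /tjb/ splits as /tj/ + /b/ (/b/ is the longest suffix that is a licit onset).
Between /i/ (V4) and /o/ (V5): /pjt/ — longest licit onset from the right is /t/, leaving /pj/ as coda.
Result: bra.bra.bitj.bipj.torb.
Syllable 1 is /bra/; it ends in its nucleus with no coda, so it is open.

open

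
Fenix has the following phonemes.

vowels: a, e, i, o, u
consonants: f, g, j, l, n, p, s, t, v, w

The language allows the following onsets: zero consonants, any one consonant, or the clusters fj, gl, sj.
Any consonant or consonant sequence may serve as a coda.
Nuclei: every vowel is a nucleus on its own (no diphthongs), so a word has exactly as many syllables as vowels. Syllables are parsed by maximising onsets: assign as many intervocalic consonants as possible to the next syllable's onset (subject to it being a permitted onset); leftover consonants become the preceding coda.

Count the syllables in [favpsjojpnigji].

The vowels are a, o, i, i — 4 nuclei, so 4 syllables.

4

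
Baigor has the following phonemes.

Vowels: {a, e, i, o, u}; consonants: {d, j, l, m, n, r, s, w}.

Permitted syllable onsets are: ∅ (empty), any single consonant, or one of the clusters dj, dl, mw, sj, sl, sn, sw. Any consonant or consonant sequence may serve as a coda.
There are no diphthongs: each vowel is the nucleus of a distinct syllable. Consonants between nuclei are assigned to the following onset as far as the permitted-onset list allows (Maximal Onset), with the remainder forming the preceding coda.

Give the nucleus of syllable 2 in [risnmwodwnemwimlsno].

The vowels are i, o, e, i, o — 5 nuclei, so 5 syllables.
The second nucleus (vowel 2 from the left) is /o/.

o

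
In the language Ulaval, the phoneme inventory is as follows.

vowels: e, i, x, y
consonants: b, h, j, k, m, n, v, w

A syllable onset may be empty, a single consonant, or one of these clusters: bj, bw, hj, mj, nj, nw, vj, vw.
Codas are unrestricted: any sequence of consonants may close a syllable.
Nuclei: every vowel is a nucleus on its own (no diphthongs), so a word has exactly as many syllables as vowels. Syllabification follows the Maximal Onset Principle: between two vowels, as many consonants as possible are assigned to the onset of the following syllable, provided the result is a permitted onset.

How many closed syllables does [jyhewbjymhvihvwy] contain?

3

Vowels present: y, e, y, i, y; each is a nucleus, giving 5 syllables.
Between /y/ (V1) and /e/ (V2): /h/ → onset of the next syllable (single consonants are always licit onsets).
Between /e/ (V2) and /y/ (V3): /wbj/ — longest licit onset from the right is /bj/, leaving /w/ as coda.
Between /y/ (V3) and /i/ (V4): /mhv/ splits as /mh/ + /v/ (/v/ is the longest suffix that is a licit onset).
Between /i/ (V4) and /y/ (V5): /hvw/ — longest licit onset from the right is /vw/, leaving /h/ as coda.
Syllabification: jy.hew.bjymh.vih.vwy.
Classifying each syllable: /jy/ (open), /hew/ (closed), /bjymh/ (closed), /vih/ (closed), /vwy/ (open).
Closed syllables: 3.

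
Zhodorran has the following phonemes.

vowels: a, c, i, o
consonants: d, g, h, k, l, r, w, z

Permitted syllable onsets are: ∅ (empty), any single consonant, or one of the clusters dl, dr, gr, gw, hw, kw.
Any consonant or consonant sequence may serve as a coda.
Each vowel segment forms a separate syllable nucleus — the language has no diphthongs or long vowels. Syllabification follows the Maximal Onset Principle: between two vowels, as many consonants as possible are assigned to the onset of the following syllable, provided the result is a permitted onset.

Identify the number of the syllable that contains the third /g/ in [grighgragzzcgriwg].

2

Vowels present: i, a, c, i; each is a nucleus, giving 4 syllables.
σ1/σ2 boundary: /ghgr/ — longest licit onset from the right is /gr/, leaving /gh/ as coda.
σ2/σ3 boundary: cluster /gzz/ — the longest permitted-onset suffix is /z/; onset = /z/, preceding coda = /gz/.
σ3/σ4 boundary: /gr/ — entire cluster is a permitted onset → onset /gr/, coda ∅.
Putting it together: grigh.gragz.zc.griwg.
The third /g/ is in the onset of syllable 2 (/gragz/).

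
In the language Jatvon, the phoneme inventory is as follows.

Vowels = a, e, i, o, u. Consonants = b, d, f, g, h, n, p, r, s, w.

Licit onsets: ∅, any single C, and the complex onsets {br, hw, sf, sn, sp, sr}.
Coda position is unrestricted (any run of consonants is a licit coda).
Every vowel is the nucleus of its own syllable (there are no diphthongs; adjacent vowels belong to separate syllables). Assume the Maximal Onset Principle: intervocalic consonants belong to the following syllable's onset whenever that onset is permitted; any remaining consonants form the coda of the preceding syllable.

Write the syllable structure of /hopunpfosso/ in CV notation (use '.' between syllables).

Vowels present: o, u, o, o; each is a nucleus, giving 4 syllables.
/o…u/ gap (V1→V2): /p/ → onset of the next syllable (single consonants are always licit onsets).
/u…o/ gap (V2→V3): cluster /npf/ — the longest permitted-onset suffix is /f/; onset = /f/, preceding coda = /np/.
/o…o/ gap (V3→V4): /ss/ — longest licit onset from the right is /s/, leaving /s/ as coda.
Putting it together: ho.punp.fos.so.
Mapping each syllable to C/V: /ho/ → CV, /punp/ → CVCC, /fos/ → CVC, /so/ → CV.

CV.CVCC.CVC.CV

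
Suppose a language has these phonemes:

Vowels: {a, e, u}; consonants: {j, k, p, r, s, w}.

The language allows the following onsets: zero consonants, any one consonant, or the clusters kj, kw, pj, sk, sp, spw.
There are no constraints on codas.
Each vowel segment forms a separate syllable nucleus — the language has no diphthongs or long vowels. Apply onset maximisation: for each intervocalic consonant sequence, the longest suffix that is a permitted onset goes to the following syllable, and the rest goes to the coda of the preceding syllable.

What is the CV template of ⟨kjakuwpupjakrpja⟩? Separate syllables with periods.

CCV.CVC.CV.CCVCC.CCV

Nuclei (vowels): a, u, u, a, a → 5 syllables.
Between /a/ (V1) and /u/ (V2): /k/ is a single consonant, so it becomes the next onset.
Between /u/ (V2) and /u/ (V3): /wp/ splits as /w/ + /p/ (/p/ is the longest suffix that is a licit onset).
Between /u/ (V3) and /a/ (V4): /pj/ is a licit onset in full, so it all attaches to the next syllable.
Between /a/ (V4) and /a/ (V5): cluster /krpj/ — the longest permitted-onset suffix is /pj/; onset = /pj/, preceding coda = /kr/.
Result: kja.kuw.pu.pjakr.pja.
Mapping each syllable to C/V: /kja/ → CCV, /kuw/ → CVC, /pu/ → CV, /pjakr/ → CCVCC, /pja/ → CCV.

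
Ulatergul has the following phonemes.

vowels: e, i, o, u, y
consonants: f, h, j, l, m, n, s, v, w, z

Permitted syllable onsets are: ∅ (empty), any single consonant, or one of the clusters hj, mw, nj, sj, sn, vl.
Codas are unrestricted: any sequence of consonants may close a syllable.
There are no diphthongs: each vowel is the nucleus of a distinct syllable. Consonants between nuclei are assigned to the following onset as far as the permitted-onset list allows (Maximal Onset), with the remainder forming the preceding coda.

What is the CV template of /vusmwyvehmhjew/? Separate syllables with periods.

CVC.CCV.CVCC.CCVC

The vowels are u, y, e, e — 4 nuclei, so 4 syllables.
Between /u/ (V1) and /y/ (V2): /smw/ splits as /s/ + /mw/ (/mw/ is the longest suffix that is a licit onset).
Between /y/ (V2) and /e/ (V3): just /v/ — single C goes to the following onset.
Between /e/ (V3) and /e/ (V4): /hmhj/ — longest licit onset from the right is /hj/, leaving /hm/ as coda.
Syllabification: vus.mwy.vehm.hjew.
Mapping each syllable to C/V: /vus/ → CVC, /mwy/ → CCV, /vehm/ → CVCC, /hjew/ → CCVC.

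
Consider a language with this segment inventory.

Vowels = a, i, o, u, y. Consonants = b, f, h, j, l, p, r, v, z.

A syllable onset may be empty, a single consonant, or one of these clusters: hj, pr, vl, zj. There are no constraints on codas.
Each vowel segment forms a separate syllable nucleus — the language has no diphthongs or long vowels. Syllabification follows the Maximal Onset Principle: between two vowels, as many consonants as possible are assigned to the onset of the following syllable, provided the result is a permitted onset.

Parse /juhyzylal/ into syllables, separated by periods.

ju.hy.zy.lal

The vowels are u, y, y, a — 4 nuclei, so 4 syllables.
σ1/σ2 boundary: just /h/ — single C goes to the following onset.
σ2/σ3 boundary: /z/ → onset of the next syllable (single consonants are always licit onsets).
σ3/σ4 boundary: /l/ → onset of the next syllable (single consonants are always licit onsets).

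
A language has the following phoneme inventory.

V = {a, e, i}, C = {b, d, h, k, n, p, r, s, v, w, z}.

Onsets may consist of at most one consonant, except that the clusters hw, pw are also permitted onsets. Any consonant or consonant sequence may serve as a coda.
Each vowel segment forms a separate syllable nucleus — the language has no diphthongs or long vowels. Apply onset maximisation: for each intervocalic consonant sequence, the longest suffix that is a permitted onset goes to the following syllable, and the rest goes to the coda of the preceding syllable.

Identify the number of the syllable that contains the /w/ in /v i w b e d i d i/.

The vowels are i, e, i, i — 4 nuclei, so 4 syllables.
Between /i/ (V1) and /e/ (V2): /wb/; trying suffixes from longest down, /b/ is the first permitted one, so coda /w/ | onset /b/.
Between /e/ (V2) and /i/ (V3): /d/ → onset of the next syllable (single consonants are always licit onsets).
Between /i/ (V3) and /i/ (V4): /d/ is a single consonant, so it becomes the next onset.
Syllabification: viw.be.di.di.
The /w/ is in the coda of syllable 1 (/viw/).

1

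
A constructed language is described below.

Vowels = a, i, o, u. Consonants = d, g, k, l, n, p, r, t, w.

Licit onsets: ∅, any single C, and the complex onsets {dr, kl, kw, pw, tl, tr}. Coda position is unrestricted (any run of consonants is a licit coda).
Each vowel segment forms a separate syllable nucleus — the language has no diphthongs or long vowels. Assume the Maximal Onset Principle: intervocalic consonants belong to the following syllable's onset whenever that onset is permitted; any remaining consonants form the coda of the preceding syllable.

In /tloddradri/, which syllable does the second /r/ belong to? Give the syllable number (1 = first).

Nuclei (vowels): o, a, i → 3 syllables.
V1 /o/ – V2 /a/: /ddr/; trying suffixes from longest down, /dr/ is the first permitted one, so coda /d/ | onset /dr/.
V2 /a/ – V3 /i/: /dr/ is a licit onset in full, so it all attaches to the next syllable.
Syllabification: tlod.dra.dri.
The second /r/ is in the onset of syllable 3 (/dri/).

3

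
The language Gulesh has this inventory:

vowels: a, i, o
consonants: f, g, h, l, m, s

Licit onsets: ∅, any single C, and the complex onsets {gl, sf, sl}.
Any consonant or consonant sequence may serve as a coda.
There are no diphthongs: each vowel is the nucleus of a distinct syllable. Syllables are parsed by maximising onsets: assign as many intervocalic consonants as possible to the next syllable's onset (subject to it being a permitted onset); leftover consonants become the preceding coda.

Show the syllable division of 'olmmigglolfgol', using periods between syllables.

Nuclei (vowels): o, i, o, o → 4 syllables.
Between /o/ (V1) and /i/ (V2): /lmm/ splits as /lm/ + /m/ (/m/ is the longest suffix that is a licit onset).
Between /i/ (V2) and /o/ (V3): /ggl/ — longest licit onset from the right is /gl/, leaving /g/ as coda.
Between /o/ (V3) and /o/ (V4): /lfg/ splits as /lf/ + /g/ (/g/ is the longest suffix that is a licit onset).

olm.mig.glolf.gol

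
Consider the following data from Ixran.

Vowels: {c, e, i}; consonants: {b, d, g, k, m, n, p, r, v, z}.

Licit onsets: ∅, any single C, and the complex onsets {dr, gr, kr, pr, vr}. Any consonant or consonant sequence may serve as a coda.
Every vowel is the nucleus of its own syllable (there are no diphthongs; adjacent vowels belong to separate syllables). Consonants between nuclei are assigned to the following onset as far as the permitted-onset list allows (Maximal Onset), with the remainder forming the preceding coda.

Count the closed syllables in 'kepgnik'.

The vowels are e, i — 2 nuclei, so 2 syllables.
Between /e/ (V1) and /i/ (V2): /pgn/; trying suffixes from longest down, /n/ is the first permitted one, so coda /pg/ | onset /n/.
So the parse is kepg.nik.
Classifying each syllable: /kepg/ (closed), /nik/ (closed).
Closed syllables: 2.

2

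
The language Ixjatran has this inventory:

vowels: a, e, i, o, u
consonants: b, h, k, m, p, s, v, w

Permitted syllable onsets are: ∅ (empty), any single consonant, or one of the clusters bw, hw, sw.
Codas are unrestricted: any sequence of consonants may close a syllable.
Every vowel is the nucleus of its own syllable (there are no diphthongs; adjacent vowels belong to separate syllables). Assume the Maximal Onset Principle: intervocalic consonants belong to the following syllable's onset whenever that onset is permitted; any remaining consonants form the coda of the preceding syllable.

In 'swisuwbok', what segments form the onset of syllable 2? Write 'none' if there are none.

The vowels are i, u, o — 3 nuclei, so 3 syllables.
V1 /i/ – V2 /u/: just /s/ — single C goes to the following onset.
V2 /u/ – V3 /o/: /wb/ splits as /w/ + /b/ (/b/ is the longest suffix that is a licit onset).
Putting it together: swi.suw.bok.
Syllable 2 is /suw/: onset /s/, nucleus /u/, coda /w/.

s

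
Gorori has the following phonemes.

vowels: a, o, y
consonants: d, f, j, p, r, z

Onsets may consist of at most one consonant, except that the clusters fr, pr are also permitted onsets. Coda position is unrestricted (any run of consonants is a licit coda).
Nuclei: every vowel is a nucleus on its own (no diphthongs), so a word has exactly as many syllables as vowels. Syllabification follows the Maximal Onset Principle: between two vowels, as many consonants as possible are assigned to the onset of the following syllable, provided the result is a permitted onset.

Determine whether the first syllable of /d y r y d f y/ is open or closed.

open

The vowels are y, y, y — 3 nuclei, so 3 syllables.
Between /y/ (V1) and /y/ (V2): /r/ is a single consonant, so it becomes the next onset.
Between /y/ (V2) and /y/ (V3): /df/ splits as /d/ + /f/ (/f/ is the longest suffix that is a licit onset).
Syllabification: dy.ryd.fy.
Syllable 1 is /dy/; it ends in its nucleus with no coda, so it is open.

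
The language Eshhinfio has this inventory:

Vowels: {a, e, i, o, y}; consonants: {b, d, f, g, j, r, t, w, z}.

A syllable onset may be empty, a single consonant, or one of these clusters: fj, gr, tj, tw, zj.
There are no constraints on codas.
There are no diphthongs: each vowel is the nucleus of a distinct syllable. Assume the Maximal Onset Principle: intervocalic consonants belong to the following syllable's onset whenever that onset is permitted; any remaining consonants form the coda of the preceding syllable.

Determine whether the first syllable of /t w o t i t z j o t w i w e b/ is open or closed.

open

Nuclei (vowels): o, i, o, i, e → 5 syllables.
σ1/σ2 boundary: /t/ → onset of the next syllable (single consonants are always licit onsets).
σ2/σ3 boundary: cluster /tzj/ — the longest permitted-onset suffix is /zj/; onset = /zj/, preceding coda = /t/.
σ3/σ4 boundary: cluster /tw/ — /tw/ is itself a permitted onset, so the whole cluster goes right; preceding coda = ∅.
σ4/σ5 boundary: /w/ is a single consonant, so it becomes the next onset.
So the parse is two.tit.zjo.twi.web.
Syllable 1 is /two/; it ends in its nucleus with no coda, so it is open.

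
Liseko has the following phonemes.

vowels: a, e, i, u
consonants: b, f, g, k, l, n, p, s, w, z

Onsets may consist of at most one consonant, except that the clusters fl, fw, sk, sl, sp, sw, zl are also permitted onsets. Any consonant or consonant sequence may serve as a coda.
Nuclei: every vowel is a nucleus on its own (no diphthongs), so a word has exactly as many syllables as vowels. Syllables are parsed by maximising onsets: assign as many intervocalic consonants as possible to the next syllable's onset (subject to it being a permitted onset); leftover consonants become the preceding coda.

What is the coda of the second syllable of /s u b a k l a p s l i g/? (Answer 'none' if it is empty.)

k

Nuclei (vowels): u, a, a, i → 4 syllables.
Between /u/ (V1) and /a/ (V2): /b/ → onset of the next syllable (single consonants are always licit onsets).
Between /a/ (V2) and /a/ (V3): /kl/; trying suffixes from longest down, /l/ is the first permitted one, so coda /k/ | onset /l/.
Between /a/ (V3) and /i/ (V4): /psl/ — longest licit onset from the right is /sl/, leaving /p/ as coda.
Result: su.bak.lap.slig.
Syllable 2 is /bak/: onset /b/, nucleus /a/, coda /k/.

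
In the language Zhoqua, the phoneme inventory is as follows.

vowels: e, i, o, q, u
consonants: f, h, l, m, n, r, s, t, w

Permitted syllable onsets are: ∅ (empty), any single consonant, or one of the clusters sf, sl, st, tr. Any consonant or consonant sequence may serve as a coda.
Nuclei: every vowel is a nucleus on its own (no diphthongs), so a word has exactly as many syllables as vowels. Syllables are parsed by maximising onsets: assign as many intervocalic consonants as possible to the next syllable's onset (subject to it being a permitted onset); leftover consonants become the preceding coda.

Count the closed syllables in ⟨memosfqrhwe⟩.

1

Nuclei (vowels): e, o, q, e → 4 syllables.
V1 /e/ – V2 /o/: /m/ is a single consonant, so it becomes the next onset.
V2 /o/ – V3 /q/: /sf/ — entire cluster is a permitted onset → onset /sf/, coda ∅.
V3 /q/ – V4 /e/: cluster /rhw/ — the longest permitted-onset suffix is /w/; onset = /w/, preceding coda = /rh/.
Syllabification: me.mo.sfqrh.we.
Classifying each syllable: /me/ (open), /mo/ (open), /sfqrh/ (closed), /we/ (open).
Closed syllables: 1.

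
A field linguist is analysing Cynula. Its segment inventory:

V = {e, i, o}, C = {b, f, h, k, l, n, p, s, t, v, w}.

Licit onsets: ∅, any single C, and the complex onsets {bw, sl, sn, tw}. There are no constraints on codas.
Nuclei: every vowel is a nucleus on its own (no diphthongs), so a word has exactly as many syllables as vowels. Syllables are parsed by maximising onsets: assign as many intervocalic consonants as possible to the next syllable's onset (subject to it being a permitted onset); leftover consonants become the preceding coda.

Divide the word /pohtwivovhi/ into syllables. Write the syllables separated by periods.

The vowels are o, i, o, i — 4 nuclei, so 4 syllables.
V1 /o/ – V2 /i/: /htw/; trying suffixes from longest down, /tw/ is the first permitted one, so coda /h/ | onset /tw/.
V2 /i/ – V3 /o/: /v/ is a single consonant, so it becomes the next onset.
V3 /o/ – V4 /i/: cluster /vh/ — the longest permitted-onset suffix is /h/; onset = /h/, preceding coda = /v/.

poh.twi.vov.hi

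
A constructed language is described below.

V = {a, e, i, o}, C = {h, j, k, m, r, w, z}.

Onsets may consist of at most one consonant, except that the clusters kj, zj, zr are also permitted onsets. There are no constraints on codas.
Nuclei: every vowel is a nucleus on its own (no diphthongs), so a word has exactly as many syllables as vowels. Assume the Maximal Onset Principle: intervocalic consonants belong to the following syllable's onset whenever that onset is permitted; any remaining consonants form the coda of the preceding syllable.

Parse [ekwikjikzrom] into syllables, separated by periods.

ek.wi.kjik.zrom

The vowels are e, i, i, o — 4 nuclei, so 4 syllables.
Between /e/ (V1) and /i/ (V2): cluster /kw/ — the longest permitted-onset suffix is /w/; onset = /w/, preceding coda = /k/.
Between /i/ (V2) and /i/ (V3): /kj/ is a licit onset in full, so it all attaches to the next syllable.
Between /i/ (V3) and /o/ (V4): /kzr/; trying suffixes from longest down, /zr/ is the first permitted one, so coda /k/ | onset /zr/.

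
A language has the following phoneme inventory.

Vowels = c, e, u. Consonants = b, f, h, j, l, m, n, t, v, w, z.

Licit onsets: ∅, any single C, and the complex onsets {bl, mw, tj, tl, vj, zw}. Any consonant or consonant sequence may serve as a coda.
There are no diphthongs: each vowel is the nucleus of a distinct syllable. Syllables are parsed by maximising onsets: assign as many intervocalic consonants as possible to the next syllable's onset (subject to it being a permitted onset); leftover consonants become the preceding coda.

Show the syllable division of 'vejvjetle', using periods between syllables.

vej.vje.tle

Vowels present: e, e, e; each is a nucleus, giving 3 syllables.
V1 /e/ – V2 /e/: /jvj/ — longest licit onset from the right is /vj/, leaving /j/ as coda.
V2 /e/ – V3 /e/: /tl/ — entire cluster is a permitted onset → onset /tl/, coda ∅.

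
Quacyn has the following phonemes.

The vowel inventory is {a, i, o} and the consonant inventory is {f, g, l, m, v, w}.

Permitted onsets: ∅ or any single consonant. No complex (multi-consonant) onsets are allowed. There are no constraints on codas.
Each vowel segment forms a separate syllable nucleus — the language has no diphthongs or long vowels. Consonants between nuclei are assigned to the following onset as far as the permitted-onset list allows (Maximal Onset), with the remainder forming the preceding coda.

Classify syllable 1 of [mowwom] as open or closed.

Vowels present: o, o; each is a nucleus, giving 2 syllables.
V1 /o/ – V2 /o/: /ww/; trying suffixes from longest down, /w/ is the first permitted one, so coda /w/ | onset /w/.
Syllabification: mow.wom.
Syllable 1 is /mow/ with coda /w/, so it is closed.

closed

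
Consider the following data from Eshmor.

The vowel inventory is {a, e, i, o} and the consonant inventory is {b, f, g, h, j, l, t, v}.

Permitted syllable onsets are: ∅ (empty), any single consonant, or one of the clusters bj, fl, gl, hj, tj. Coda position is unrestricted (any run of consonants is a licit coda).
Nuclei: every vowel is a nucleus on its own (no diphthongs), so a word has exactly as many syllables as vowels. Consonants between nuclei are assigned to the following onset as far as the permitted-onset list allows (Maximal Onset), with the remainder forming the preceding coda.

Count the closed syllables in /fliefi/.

0

The vowels are i, e, i — 3 nuclei, so 3 syllables.
Between /i/ (V1) and /e/ (V2): nothing intervenes; syllable break is V.V.
Between /e/ (V2) and /i/ (V3): just /f/ — single C goes to the following onset.
Result: fli.e.fi.
Classifying each syllable: /fli/ (open), /e/ (open), /fi/ (open).
Closed syllables: 0.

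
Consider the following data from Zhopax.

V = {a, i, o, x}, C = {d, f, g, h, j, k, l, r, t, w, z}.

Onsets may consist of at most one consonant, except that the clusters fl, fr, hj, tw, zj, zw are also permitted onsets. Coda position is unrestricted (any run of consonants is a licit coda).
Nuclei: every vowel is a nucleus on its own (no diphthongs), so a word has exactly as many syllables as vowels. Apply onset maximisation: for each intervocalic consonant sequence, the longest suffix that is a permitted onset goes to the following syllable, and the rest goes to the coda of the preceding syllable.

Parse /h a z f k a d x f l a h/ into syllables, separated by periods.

Nuclei (vowels): a, a, x, a → 4 syllables.
σ1/σ2 boundary: cluster /zfk/ — the longest permitted-onset suffix is /k/; onset = /k/, preceding coda = /zf/.
σ2/σ3 boundary: /d/ → onset of the next syllable (single consonants are always licit onsets).
σ3/σ4 boundary: /fl/ is a licit onset in full, so it all attaches to the next syllable.

hazf.ka.dx.flah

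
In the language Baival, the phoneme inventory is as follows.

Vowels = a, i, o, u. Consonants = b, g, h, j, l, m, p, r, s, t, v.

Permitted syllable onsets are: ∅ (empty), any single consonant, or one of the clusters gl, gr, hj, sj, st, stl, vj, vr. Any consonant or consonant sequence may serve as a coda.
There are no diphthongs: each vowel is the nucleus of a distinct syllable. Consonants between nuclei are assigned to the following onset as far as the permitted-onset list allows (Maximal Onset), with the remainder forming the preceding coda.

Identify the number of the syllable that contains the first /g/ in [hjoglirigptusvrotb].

Vowels present: o, i, i, u, o; each is a nucleus, giving 5 syllables.
Between /o/ (V1) and /i/ (V2): /gl/ is a licit onset in full, so it all attaches to the next syllable.
Between /i/ (V2) and /i/ (V3): /r/ is a single consonant, so it becomes the next onset.
Between /i/ (V3) and /u/ (V4): /gpt/; trying suffixes from longest down, /t/ is the first permitted one, so coda /gp/ | onset /t/.
Between /u/ (V4) and /o/ (V5): /svr/; trying suffixes from longest down, /vr/ is the first permitted one, so coda /s/ | onset /vr/.
Result: hjo.gli.rigp.tus.vrotb.
The first /g/ is in the onset of syllable 2 (/gli/).

2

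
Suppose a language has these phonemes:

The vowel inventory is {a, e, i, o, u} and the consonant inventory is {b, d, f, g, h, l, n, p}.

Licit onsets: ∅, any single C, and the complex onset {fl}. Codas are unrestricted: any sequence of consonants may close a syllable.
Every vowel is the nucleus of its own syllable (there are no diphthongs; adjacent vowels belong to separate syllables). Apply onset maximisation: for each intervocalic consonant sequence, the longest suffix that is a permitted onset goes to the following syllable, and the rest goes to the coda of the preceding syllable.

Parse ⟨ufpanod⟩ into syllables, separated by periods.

uf.pa.nod

The vowels are u, a, o — 3 nuclei, so 3 syllables.
/u…a/ gap (V1→V2): /fp/ splits as /f/ + /p/ (/p/ is the longest suffix that is a licit onset).
/a…o/ gap (V2→V3): just /n/ — single C goes to the following onset.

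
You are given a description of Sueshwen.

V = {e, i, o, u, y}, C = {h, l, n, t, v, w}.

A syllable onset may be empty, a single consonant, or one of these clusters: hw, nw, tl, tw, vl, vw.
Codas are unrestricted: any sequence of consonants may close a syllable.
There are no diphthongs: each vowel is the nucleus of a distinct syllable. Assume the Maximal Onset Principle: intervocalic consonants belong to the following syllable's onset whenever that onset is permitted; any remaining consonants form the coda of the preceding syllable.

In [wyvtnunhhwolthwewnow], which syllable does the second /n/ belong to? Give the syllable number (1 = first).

The vowels are y, u, o, e, o — 5 nuclei, so 5 syllables.
/y…u/ gap (V1→V2): /vtn/ — longest licit onset from the right is /n/, leaving /vt/ as coda.
/u…o/ gap (V2→V3): /nhhw/ splits as /nh/ + /hw/ (/hw/ is the longest suffix that is a licit onset).
/o…e/ gap (V3→V4): /lthw/ — longest licit onset from the right is /hw/, leaving /lt/ as coda.
/e…o/ gap (V4→V5): cluster /wn/ — the longest permitted-onset suffix is /n/; onset = /n/, preceding coda = /w/.
Syllabification: wyvt.nunh.hwolt.hwew.now.
The second /n/ is in the coda of syllable 2 (/nunh/).

2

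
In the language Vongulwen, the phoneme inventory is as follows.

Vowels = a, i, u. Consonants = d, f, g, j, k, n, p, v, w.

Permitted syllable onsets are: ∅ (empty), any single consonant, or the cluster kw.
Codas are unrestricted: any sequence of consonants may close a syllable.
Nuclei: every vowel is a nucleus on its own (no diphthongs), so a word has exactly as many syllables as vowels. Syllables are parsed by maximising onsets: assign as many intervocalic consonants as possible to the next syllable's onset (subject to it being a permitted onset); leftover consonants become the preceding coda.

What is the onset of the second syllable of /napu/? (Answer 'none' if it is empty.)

p

Vowels present: a, u; each is a nucleus, giving 2 syllables.
/a…u/ gap (V1→V2): /p/ is a single consonant, so it becomes the next onset.
Putting it together: na.pu.
Syllable 2 is /pu/: onset /p/, nucleus /u/, coda ∅.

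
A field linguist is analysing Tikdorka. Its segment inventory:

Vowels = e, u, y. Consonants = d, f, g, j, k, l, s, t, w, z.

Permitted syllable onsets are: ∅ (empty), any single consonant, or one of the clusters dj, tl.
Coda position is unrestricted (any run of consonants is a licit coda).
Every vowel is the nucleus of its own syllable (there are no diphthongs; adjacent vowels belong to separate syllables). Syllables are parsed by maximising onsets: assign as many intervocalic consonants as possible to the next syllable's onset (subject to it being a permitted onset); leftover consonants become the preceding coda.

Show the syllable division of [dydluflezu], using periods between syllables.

Nuclei (vowels): y, u, e, u → 4 syllables.
/y…u/ gap (V1→V2): /dl/; trying suffixes from longest down, /l/ is the first permitted one, so coda /d/ | onset /l/.
/u…e/ gap (V2→V3): /fl/ splits as /f/ + /l/ (/l/ is the longest suffix that is a licit onset).
/e…u/ gap (V3→V4): just /z/ — single C goes to the following onset.

dyd.luf.le.zu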